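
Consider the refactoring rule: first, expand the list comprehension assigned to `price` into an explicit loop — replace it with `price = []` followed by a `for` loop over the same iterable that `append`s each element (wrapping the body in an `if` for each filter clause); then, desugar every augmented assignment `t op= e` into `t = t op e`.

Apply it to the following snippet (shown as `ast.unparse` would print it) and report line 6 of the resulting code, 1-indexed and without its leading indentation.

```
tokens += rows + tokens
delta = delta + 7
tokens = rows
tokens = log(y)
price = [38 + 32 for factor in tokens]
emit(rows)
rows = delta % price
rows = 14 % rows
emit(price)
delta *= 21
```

Transformed code:
tokens = tokens + (rows + tokens)
delta = delta + 7
tokens = rows
tokens = log(y)
price = []
for factor in tokens:
    price.append(38 + 32)
emit(rows)
rows = delta % price
rows = 14 % rows
emit(price)
delta = delta * 21

for factor in tokens:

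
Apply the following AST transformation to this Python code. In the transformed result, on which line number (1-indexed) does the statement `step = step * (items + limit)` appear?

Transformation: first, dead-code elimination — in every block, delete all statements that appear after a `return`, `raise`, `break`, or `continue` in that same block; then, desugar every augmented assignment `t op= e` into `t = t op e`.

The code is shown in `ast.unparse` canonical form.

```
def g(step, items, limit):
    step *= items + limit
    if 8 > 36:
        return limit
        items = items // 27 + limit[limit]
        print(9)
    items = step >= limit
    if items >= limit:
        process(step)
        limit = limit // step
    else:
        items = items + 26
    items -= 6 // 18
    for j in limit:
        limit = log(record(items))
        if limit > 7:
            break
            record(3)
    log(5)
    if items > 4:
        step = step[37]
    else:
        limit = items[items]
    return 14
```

2

Transformed code:
def g(step, items, limit):
    step = step * (items + limit)
    if 8 > 36:
        return limit
    items = step >= limit
    if items >= limit:
        process(step)
        limit = limit // step
    else:
        items = items + 26
    items = items - 6 // 18
    for j in limit:
        limit = log(record(items))
        if limit > 7:
            break
    log(5)
    if items > 4:
        step = step[37]
    else:
        limit = items[items]
    return 14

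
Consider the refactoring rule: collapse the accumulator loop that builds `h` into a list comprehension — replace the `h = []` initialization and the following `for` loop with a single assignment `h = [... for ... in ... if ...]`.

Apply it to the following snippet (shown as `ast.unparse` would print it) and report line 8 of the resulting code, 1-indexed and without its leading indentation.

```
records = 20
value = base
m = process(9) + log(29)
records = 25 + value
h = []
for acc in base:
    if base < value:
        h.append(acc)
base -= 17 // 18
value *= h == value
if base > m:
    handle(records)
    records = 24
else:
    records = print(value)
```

Transformed code:
records = 20
value = base
m = process(9) + log(29)
records = 25 + value
h = [acc for acc in base if base < value]
base -= 17 // 18
value *= h == value
if base > m:
    handle(records)
    records = 24
else:
    records = print(value)

if base > m:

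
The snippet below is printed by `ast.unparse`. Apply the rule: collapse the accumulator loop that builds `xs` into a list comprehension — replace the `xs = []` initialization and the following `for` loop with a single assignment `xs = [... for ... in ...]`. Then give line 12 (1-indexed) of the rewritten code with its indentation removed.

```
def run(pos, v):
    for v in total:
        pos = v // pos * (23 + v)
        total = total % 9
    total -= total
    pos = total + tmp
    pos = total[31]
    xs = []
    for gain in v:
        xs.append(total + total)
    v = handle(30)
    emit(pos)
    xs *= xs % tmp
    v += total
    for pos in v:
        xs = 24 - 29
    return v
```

Transformed code:
def run(pos, v):
    for v in total:
        pos = v // pos * (23 + v)
        total = total % 9
    total -= total
    pos = total + tmp
    pos = total[31]
    xs = [total + total for gain in v]
    v = handle(30)
    emit(pos)
    xs *= xs % tmp
    v += total
    for pos in v:
        xs = 24 - 29
    return v

v += total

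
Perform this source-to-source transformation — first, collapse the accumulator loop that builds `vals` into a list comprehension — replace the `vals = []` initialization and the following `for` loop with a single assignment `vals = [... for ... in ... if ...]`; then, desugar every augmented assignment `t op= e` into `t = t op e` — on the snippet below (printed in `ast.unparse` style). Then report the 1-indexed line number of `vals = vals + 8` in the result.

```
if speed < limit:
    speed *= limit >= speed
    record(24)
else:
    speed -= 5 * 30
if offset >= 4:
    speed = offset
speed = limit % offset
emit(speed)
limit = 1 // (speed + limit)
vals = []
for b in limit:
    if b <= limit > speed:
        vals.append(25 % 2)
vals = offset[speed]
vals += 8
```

Transformed code:
if speed < limit:
    speed = speed * (limit >= speed)
    record(24)
else:
    speed = speed - 5 * 30
if offset >= 4:
    speed = offset
speed = limit % offset
emit(speed)
limit = 1 // (speed + limit)
vals = [25 % 2 for b in limit if b <= limit > speed]
vals = offset[speed]
vals = vals + 8

13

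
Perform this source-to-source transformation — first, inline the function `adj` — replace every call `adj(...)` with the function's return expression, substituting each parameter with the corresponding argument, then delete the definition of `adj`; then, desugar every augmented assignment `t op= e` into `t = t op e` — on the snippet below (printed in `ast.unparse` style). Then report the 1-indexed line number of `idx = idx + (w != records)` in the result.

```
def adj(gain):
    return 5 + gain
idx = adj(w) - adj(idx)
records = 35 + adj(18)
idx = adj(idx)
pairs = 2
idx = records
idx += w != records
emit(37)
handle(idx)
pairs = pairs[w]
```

Transformed code:
idx = 5 + w - (5 + idx)
records = 35 + (5 + 18)
idx = 5 + idx
pairs = 2
idx = records
idx = idx + (w != records)
emit(37)
handle(idx)
pairs = pairs[w]

6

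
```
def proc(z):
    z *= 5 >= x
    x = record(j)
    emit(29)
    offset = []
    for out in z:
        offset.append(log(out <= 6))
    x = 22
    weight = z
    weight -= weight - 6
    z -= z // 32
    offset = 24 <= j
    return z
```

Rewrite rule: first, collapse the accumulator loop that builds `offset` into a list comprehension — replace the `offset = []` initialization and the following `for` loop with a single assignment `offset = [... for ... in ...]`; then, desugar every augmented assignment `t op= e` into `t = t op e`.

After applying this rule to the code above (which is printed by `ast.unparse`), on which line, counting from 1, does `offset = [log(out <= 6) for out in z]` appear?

Transformed code:
def proc(z):
    z = z * (5 >= x)
    x = record(j)
    emit(29)
    offset = [log(out <= 6) for out in z]
    x = 22
    weight = z
    weight = weight - (weight - 6)
    z = z - z // 32
    offset = 24 <= j
    return z

5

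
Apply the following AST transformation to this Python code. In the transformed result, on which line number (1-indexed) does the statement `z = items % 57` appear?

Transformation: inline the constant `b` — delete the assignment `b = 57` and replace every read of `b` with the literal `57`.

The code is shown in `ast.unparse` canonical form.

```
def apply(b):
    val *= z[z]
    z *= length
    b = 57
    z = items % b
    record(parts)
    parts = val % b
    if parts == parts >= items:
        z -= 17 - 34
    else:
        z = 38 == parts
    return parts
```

Transformed code:
def apply(b):
    val *= z[z]
    z *= length
    z = items % 57
    record(parts)
    parts = val % 57
    if parts == parts >= items:
        z -= 17 - 34
    else:
        z = 38 == parts
    return parts

4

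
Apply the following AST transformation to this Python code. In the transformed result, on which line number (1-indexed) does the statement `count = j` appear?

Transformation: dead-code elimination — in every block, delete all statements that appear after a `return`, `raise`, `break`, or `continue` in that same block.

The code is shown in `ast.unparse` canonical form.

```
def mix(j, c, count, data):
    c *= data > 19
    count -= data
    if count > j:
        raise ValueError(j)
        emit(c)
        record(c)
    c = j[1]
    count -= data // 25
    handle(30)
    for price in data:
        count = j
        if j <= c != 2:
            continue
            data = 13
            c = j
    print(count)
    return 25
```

10

Transformed code:
def mix(j, c, count, data):
    c *= data > 19
    count -= data
    if count > j:
        raise ValueError(j)
    c = j[1]
    count -= data // 25
    handle(30)
    for price in data:
        count = j
        if j <= c != 2:
            continue
    print(count)
    return 25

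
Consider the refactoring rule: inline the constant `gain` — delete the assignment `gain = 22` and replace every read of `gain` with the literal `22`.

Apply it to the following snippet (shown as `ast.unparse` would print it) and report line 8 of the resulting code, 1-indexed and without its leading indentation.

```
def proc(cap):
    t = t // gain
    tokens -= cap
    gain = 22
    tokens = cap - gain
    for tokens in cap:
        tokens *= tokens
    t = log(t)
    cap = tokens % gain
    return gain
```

cap = tokens % 22

Transformed code:
def proc(cap):
    t = t // 22
    tokens -= cap
    tokens = cap - 22
    for tokens in cap:
        tokens *= tokens
    t = log(t)
    cap = tokens % 22
    return 22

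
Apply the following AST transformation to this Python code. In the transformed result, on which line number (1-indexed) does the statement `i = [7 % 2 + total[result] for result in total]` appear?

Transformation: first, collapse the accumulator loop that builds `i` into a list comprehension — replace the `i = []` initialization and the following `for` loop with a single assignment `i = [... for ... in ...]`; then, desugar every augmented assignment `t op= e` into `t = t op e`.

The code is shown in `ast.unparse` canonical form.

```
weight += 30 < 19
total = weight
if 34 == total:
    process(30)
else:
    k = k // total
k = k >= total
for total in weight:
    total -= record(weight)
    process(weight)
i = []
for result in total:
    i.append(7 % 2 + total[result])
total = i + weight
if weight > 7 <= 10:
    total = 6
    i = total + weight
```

11

Transformed code:
weight = weight + (30 < 19)
total = weight
if 34 == total:
    process(30)
else:
    k = k // total
k = k >= total
for total in weight:
    total = total - record(weight)
    process(weight)
i = [7 % 2 + total[result] for result in total]
total = i + weight
if weight > 7 <= 10:
    total = 6
    i = total + weight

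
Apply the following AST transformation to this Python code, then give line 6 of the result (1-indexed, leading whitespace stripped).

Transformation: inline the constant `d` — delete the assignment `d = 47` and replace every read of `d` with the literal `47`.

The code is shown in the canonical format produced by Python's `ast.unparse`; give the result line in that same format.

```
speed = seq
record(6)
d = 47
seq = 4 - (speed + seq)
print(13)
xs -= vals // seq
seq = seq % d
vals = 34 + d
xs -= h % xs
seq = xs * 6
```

Transformed code:
speed = seq
record(6)
seq = 4 - (speed + seq)
print(13)
xs -= vals // seq
seq = seq % 47
vals = 34 + 47
xs -= h % xs
seq = xs * 6

seq = seq % 47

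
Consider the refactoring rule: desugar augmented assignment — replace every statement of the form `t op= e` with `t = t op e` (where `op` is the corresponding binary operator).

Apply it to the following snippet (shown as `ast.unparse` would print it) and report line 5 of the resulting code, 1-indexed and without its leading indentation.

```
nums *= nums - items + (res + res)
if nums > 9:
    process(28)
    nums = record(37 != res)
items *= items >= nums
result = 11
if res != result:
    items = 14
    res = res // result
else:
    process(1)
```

items = items * (items >= nums)

Transformed code:
nums = nums * (nums - items + (res + res))
if nums > 9:
    process(28)
    nums = record(37 != res)
items = items * (items >= nums)
result = 11
if res != result:
    items = 14
    res = res // result
else:
    process(1)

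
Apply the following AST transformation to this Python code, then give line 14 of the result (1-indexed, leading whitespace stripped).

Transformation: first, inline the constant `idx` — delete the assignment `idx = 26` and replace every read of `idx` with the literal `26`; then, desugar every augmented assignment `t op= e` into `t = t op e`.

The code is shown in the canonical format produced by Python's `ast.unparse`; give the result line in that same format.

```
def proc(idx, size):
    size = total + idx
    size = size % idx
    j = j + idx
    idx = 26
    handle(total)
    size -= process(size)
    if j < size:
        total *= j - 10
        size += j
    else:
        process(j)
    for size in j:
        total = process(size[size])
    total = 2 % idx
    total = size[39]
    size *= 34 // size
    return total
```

Transformed code:
def proc(idx, size):
    size = total + 26
    size = size % 26
    j = j + 26
    handle(total)
    size = size - process(size)
    if j < size:
        total = total * (j - 10)
        size = size + j
    else:
        process(j)
    for size in j:
        total = process(size[size])
    total = 2 % 26
    total = size[39]
    size = size * (34 // size)
    return total

total = 2 % 26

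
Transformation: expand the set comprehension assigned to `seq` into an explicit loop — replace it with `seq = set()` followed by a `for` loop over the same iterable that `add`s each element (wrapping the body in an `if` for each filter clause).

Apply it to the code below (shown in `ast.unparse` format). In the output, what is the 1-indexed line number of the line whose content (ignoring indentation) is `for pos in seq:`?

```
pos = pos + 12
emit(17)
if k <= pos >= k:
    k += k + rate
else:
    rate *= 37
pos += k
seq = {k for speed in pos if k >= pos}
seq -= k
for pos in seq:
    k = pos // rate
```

Transformed code:
pos = pos + 12
emit(17)
if k <= pos >= k:
    k += k + rate
else:
    rate *= 37
pos += k
seq = set()
for speed in pos:
    if k >= pos:
        seq.add(k)
seq -= k
for pos in seq:
    k = pos // rate

13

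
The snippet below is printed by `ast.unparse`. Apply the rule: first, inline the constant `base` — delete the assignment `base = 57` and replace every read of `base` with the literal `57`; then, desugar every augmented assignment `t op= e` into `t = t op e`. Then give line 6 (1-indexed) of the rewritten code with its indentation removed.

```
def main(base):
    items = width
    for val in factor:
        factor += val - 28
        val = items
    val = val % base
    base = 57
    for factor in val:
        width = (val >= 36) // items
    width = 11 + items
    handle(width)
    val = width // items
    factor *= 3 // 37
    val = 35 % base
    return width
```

val = val % 57

Transformed code:
def main(base):
    items = width
    for val in factor:
        factor = factor + (val - 28)
        val = items
    val = val % 57
    for factor in val:
        width = (val >= 36) // items
    width = 11 + items
    handle(width)
    val = width // items
    factor = factor * (3 // 37)
    val = 35 % 57
    return width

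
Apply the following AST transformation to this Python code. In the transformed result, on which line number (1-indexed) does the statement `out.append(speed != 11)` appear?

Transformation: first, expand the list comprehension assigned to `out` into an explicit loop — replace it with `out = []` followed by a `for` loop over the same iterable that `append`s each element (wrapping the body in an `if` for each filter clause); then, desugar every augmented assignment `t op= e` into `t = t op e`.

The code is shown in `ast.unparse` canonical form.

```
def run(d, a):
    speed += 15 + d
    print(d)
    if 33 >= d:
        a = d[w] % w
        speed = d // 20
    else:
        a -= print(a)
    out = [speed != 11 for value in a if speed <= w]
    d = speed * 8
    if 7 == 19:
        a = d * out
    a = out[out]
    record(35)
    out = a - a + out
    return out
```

12

Transformed code:
def run(d, a):
    speed = speed + (15 + d)
    print(d)
    if 33 >= d:
        a = d[w] % w
        speed = d // 20
    else:
        a = a - print(a)
    out = []
    for value in a:
        if speed <= w:
            out.append(speed != 11)
    d = speed * 8
    if 7 == 19:
        a = d * out
    a = out[out]
    record(35)
    out = a - a + out
    return out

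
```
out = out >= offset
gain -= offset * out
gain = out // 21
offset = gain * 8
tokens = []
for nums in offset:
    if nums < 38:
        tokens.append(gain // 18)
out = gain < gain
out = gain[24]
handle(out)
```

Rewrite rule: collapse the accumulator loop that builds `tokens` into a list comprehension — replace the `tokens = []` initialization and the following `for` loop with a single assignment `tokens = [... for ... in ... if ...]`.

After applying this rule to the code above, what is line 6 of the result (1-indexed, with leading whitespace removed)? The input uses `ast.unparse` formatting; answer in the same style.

out = gain < gain

Transformed code:
out = out >= offset
gain -= offset * out
gain = out // 21
offset = gain * 8
tokens = [gain // 18 for nums in offset if nums < 38]
out = gain < gain
out = gain[24]
handle(out)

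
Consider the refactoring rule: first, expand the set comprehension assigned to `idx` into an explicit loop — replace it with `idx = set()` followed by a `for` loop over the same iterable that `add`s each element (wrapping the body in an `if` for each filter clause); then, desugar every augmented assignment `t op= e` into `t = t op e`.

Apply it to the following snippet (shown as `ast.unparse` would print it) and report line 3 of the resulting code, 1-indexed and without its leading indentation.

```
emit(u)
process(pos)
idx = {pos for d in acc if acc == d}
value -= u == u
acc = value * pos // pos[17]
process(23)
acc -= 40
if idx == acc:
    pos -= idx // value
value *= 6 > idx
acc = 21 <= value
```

Transformed code:
emit(u)
process(pos)
idx = set()
for d in acc:
    if acc == d:
        idx.add(pos)
value = value - (u == u)
acc = value * pos // pos[17]
process(23)
acc = acc - 40
if idx == acc:
    pos = pos - idx // value
value = value * (6 > idx)
acc = 21 <= value

idx = set()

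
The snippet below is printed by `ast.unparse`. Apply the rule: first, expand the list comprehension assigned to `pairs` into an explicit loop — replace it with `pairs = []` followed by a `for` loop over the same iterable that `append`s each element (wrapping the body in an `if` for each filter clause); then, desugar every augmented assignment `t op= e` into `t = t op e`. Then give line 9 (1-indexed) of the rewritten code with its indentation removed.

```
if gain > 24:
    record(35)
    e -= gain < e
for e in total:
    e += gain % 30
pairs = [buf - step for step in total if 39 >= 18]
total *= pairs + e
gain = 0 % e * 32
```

Transformed code:
if gain > 24:
    record(35)
    e = e - (gain < e)
for e in total:
    e = e + gain % 30
pairs = []
for step in total:
    if 39 >= 18:
        pairs.append(buf - step)
total = total * (pairs + e)
gain = 0 % e * 32

pairs.append(buf - step)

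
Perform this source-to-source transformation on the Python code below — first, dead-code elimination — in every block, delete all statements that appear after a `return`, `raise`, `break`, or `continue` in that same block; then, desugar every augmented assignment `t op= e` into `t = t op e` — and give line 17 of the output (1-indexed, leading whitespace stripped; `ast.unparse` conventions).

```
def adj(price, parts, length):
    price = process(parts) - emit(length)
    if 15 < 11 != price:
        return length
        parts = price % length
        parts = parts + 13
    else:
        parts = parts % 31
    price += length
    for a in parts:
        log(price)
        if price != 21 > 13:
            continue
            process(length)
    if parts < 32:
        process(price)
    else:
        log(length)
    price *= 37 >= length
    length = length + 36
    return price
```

Transformed code:
def adj(price, parts, length):
    price = process(parts) - emit(length)
    if 15 < 11 != price:
        return length
    else:
        parts = parts % 31
    price = price + length
    for a in parts:
        log(price)
        if price != 21 > 13:
            continue
    if parts < 32:
        process(price)
    else:
        log(length)
    price = price * (37 >= length)
    length = length + 36
    return price

length = length + 36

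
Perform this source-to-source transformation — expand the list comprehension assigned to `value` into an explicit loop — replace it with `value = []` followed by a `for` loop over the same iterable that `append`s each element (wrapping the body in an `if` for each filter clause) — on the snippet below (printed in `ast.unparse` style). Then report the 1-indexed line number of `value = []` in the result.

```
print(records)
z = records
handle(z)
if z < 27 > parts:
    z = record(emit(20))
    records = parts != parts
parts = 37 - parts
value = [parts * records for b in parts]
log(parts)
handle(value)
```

8

Transformed code:
print(records)
z = records
handle(z)
if z < 27 > parts:
    z = record(emit(20))
    records = parts != parts
parts = 37 - parts
value = []
for b in parts:
    value.append(parts * records)
log(parts)
handle(value)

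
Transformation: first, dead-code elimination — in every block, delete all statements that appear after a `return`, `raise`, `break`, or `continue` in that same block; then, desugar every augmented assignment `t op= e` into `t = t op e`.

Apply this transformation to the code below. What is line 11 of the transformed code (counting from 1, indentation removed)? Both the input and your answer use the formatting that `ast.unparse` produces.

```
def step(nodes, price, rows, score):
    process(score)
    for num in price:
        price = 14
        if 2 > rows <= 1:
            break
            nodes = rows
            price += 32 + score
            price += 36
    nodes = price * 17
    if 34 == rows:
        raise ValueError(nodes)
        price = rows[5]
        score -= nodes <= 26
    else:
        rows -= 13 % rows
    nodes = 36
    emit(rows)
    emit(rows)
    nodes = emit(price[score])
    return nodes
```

Transformed code:
def step(nodes, price, rows, score):
    process(score)
    for num in price:
        price = 14
        if 2 > rows <= 1:
            break
    nodes = price * 17
    if 34 == rows:
        raise ValueError(nodes)
    else:
        rows = rows - 13 % rows
    nodes = 36
    emit(rows)
    emit(rows)
    nodes = emit(price[score])
    return nodes

rows = rows - 13 % rows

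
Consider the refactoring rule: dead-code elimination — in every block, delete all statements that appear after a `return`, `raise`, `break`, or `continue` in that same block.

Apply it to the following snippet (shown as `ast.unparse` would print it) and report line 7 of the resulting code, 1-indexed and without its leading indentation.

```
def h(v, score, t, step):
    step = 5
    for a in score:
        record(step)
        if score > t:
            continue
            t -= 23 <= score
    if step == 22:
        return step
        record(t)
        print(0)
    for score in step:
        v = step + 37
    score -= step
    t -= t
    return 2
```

Transformed code:
def h(v, score, t, step):
    step = 5
    for a in score:
        record(step)
        if score > t:
            continue
    if step == 22:
        return step
    for score in step:
        v = step + 37
    score -= step
    t -= t
    return 2

if step == 22:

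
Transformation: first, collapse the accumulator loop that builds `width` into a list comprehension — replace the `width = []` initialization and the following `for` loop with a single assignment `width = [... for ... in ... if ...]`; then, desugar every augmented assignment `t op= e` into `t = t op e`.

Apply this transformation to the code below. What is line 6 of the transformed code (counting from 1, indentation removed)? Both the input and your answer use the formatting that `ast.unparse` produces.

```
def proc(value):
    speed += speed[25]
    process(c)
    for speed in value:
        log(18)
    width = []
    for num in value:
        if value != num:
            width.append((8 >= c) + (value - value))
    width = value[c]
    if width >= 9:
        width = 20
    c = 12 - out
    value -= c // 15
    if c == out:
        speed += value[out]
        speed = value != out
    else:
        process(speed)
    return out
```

width = [(8 >= c) + (value - value) for num in value if value != num]

Transformed code:
def proc(value):
    speed = speed + speed[25]
    process(c)
    for speed in value:
        log(18)
    width = [(8 >= c) + (value - value) for num in value if value != num]
    width = value[c]
    if width >= 9:
        width = 20
    c = 12 - out
    value = value - c // 15
    if c == out:
        speed = speed + value[out]
        speed = value != out
    else:
        process(speed)
    return out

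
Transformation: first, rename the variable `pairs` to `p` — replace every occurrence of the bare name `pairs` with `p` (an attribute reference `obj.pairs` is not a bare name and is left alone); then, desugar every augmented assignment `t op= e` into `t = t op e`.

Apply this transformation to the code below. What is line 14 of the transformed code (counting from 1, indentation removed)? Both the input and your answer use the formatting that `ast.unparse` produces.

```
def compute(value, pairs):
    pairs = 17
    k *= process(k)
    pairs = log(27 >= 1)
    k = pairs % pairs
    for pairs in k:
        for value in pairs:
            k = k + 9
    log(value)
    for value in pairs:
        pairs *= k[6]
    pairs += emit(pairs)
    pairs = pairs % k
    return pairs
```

Transformed code:
def compute(value, p):
    p = 17
    k = k * process(k)
    p = log(27 >= 1)
    k = p % p
    for p in k:
        for value in p:
            k = k + 9
    log(value)
    for value in p:
        p = p * k[6]
    p = p + emit(p)
    p = p % k
    return p

return p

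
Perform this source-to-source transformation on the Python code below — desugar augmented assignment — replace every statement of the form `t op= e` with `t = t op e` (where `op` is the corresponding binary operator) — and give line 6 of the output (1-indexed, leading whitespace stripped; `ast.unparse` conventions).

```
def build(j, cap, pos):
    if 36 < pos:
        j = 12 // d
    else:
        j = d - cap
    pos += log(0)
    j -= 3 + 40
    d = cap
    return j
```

Transformed code:
def build(j, cap, pos):
    if 36 < pos:
        j = 12 // d
    else:
        j = d - cap
    pos = pos + log(0)
    j = j - (3 + 40)
    d = cap
    return j

pos = pos + log(0)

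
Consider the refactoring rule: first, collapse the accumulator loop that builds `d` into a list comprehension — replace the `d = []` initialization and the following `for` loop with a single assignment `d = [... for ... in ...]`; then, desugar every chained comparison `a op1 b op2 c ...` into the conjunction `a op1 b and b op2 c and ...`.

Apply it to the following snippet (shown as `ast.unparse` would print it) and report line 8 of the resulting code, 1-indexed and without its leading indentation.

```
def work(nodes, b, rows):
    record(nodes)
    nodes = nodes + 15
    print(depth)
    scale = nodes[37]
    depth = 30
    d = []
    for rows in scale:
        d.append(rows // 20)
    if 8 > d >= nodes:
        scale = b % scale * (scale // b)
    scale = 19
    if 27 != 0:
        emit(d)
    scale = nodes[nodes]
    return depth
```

Transformed code:
def work(nodes, b, rows):
    record(nodes)
    nodes = nodes + 15
    print(depth)
    scale = nodes[37]
    depth = 30
    d = [rows // 20 for rows in scale]
    if 8 > d and d >= nodes:
        scale = b % scale * (scale // b)
    scale = 19
    if 27 != 0:
        emit(d)
    scale = nodes[nodes]
    return depth

if 8 > d and d >= nodes:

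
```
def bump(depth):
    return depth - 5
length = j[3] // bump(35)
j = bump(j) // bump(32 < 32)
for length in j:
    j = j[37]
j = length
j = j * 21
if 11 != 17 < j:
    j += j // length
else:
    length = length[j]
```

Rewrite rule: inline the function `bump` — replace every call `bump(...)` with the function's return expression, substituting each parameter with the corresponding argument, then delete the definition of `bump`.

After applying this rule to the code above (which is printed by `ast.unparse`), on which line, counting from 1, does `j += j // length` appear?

Transformed code:
length = j[3] // (35 - 5)
j = (j - 5) // ((32 < 32) - 5)
for length in j:
    j = j[37]
j = length
j = j * 21
if 11 != 17 < j:
    j += j // length
else:
    length = length[j]

8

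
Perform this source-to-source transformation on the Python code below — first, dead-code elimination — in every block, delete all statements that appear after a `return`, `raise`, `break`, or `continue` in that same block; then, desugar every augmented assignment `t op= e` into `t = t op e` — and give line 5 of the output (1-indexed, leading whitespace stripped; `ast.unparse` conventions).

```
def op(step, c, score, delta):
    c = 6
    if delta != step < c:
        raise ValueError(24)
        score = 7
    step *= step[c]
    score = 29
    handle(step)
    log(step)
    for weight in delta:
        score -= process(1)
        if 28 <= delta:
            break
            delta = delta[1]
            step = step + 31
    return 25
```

step = step * step[c]

Transformed code:
def op(step, c, score, delta):
    c = 6
    if delta != step < c:
        raise ValueError(24)
    step = step * step[c]
    score = 29
    handle(step)
    log(step)
    for weight in delta:
        score = score - process(1)
        if 28 <= delta:
            break
    return 25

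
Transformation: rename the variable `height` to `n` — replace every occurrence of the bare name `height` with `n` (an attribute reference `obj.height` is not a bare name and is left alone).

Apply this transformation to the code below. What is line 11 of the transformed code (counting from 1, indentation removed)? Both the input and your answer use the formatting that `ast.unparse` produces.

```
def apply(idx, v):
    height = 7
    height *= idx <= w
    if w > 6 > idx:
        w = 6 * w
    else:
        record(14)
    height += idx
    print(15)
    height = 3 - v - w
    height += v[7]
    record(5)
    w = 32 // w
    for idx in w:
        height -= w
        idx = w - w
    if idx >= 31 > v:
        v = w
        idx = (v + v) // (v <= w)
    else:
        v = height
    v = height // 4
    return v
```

Transformed code:
def apply(idx, v):
    n = 7
    n *= idx <= w
    if w > 6 > idx:
        w = 6 * w
    else:
        record(14)
    n += idx
    print(15)
    n = 3 - v - w
    n += v[7]
    record(5)
    w = 32 // w
    for idx in w:
        n -= w
        idx = w - w
    if idx >= 31 > v:
        v = w
        idx = (v + v) // (v <= w)
    else:
        v = n
    v = n // 4
    return v

n += v[7]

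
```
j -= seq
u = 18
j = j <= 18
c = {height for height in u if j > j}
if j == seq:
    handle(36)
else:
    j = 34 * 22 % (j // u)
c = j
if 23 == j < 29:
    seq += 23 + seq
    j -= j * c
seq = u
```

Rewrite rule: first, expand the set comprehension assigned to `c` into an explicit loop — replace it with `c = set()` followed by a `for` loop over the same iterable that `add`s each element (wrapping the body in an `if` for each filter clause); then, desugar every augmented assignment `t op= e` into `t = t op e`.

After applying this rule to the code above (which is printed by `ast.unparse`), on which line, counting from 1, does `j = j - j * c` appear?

Transformed code:
j = j - seq
u = 18
j = j <= 18
c = set()
for height in u:
    if j > j:
        c.add(height)
if j == seq:
    handle(36)
else:
    j = 34 * 22 % (j // u)
c = j
if 23 == j < 29:
    seq = seq + (23 + seq)
    j = j - j * c
seq = u

15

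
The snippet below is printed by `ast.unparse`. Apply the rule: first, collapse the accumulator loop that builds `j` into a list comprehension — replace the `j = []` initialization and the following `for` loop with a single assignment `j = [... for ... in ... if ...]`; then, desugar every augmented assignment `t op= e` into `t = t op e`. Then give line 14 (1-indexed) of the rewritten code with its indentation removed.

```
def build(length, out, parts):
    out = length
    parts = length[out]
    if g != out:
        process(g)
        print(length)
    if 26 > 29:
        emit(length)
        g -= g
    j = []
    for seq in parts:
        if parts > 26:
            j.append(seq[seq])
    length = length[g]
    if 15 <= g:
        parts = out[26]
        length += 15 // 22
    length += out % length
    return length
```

Transformed code:
def build(length, out, parts):
    out = length
    parts = length[out]
    if g != out:
        process(g)
        print(length)
    if 26 > 29:
        emit(length)
        g = g - g
    j = [seq[seq] for seq in parts if parts > 26]
    length = length[g]
    if 15 <= g:
        parts = out[26]
        length = length + 15 // 22
    length = length + out % length
    return length

length = length + 15 // 22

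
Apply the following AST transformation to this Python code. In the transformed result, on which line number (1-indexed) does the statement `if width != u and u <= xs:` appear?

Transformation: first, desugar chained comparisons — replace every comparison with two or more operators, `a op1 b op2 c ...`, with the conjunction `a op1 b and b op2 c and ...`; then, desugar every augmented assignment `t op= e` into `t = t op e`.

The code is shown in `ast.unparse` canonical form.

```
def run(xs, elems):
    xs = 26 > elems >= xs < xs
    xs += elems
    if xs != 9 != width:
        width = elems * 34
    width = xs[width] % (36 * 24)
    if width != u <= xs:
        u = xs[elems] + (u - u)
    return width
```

Transformed code:
def run(xs, elems):
    xs = 26 > elems and elems >= xs and (xs < xs)
    xs = xs + elems
    if xs != 9 and 9 != width:
        width = elems * 34
    width = xs[width] % (36 * 24)
    if width != u and u <= xs:
        u = xs[elems] + (u - u)
    return width

7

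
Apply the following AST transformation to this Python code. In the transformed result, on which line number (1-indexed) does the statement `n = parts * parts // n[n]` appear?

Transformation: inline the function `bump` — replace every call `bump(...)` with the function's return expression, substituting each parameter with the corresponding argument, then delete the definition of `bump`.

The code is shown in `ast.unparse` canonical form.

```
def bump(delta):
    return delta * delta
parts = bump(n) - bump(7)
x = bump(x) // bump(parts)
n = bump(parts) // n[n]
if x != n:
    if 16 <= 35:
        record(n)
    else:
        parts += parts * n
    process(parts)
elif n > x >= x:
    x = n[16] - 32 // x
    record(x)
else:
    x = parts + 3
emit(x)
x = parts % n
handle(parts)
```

Transformed code:
parts = n * n - 7 * 7
x = x * x // (parts * parts)
n = parts * parts // n[n]
if x != n:
    if 16 <= 35:
        record(n)
    else:
        parts += parts * n
    process(parts)
elif n > x >= x:
    x = n[16] - 32 // x
    record(x)
else:
    x = parts + 3
emit(x)
x = parts % n
handle(parts)

3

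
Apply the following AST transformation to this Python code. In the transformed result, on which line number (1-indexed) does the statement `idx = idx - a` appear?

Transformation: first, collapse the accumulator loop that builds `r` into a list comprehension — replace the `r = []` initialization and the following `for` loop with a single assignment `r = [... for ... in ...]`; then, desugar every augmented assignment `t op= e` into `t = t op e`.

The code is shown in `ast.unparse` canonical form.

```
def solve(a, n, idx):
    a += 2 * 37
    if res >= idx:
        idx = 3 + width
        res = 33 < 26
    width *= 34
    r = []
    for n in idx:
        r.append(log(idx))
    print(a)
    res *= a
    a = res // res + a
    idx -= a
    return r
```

Transformed code:
def solve(a, n, idx):
    a = a + 2 * 37
    if res >= idx:
        idx = 3 + width
        res = 33 < 26
    width = width * 34
    r = [log(idx) for n in idx]
    print(a)
    res = res * a
    a = res // res + a
    idx = idx - a
    return r

11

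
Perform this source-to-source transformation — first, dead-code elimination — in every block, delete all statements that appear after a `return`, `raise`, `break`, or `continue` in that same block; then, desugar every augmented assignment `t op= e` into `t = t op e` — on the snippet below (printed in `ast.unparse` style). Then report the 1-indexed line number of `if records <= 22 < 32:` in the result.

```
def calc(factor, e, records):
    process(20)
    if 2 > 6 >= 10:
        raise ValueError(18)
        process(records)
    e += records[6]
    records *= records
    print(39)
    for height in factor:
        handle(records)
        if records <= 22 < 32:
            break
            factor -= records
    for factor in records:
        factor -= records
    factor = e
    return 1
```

Transformed code:
def calc(factor, e, records):
    process(20)
    if 2 > 6 >= 10:
        raise ValueError(18)
    e = e + records[6]
    records = records * records
    print(39)
    for height in factor:
        handle(records)
        if records <= 22 < 32:
            break
    for factor in records:
        factor = factor - records
    factor = e
    return 1

10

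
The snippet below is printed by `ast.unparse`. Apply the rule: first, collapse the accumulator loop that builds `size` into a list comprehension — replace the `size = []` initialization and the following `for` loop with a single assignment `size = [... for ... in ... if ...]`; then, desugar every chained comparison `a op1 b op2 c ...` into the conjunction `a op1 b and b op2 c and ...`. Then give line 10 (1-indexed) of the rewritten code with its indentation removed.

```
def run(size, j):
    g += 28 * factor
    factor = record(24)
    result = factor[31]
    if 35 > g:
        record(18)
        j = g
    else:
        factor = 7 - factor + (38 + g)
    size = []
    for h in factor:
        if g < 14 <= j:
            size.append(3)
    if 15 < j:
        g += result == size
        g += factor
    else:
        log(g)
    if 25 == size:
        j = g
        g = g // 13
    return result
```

size = [3 for h in factor if g < 14 and 14 <= j]

Transformed code:
def run(size, j):
    g += 28 * factor
    factor = record(24)
    result = factor[31]
    if 35 > g:
        record(18)
        j = g
    else:
        factor = 7 - factor + (38 + g)
    size = [3 for h in factor if g < 14 and 14 <= j]
    if 15 < j:
        g += result == size
        g += factor
    else:
        log(g)
    if 25 == size:
        j = g
        g = g // 13
    return result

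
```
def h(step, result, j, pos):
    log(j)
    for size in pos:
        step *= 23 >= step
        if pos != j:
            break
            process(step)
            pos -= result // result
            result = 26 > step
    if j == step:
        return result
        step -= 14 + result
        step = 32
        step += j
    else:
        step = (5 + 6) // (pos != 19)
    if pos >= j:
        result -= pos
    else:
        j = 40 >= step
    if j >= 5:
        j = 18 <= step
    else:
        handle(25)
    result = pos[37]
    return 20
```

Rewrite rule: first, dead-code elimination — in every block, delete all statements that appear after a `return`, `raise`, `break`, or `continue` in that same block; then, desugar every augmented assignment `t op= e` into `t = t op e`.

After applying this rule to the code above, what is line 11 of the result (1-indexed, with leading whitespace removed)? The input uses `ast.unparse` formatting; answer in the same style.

Transformed code:
def h(step, result, j, pos):
    log(j)
    for size in pos:
        step = step * (23 >= step)
        if pos != j:
            break
    if j == step:
        return result
    else:
        step = (5 + 6) // (pos != 19)
    if pos >= j:
        result = result - pos
    else:
        j = 40 >= step
    if j >= 5:
        j = 18 <= step
    else:
        handle(25)
    result = pos[37]
    return 20

if pos >= j: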